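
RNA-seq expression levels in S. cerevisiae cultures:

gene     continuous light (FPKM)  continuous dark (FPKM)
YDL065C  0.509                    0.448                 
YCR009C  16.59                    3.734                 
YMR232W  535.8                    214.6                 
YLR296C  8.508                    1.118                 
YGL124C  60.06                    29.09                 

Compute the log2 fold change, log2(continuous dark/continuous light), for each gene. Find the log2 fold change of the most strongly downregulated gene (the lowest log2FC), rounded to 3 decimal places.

log2(0.448/0.509) = -0.184  (YDL065C)
log2(3.734/16.59) = -2.152  (YCR009C)
log2(214.6/535.8) = -1.320  (YMR232W)
log2(1.118/8.508) = -2.928  (YLR296C)
log2(29.09/60.06) = -1.046  (YGL124C)
YLR296C is most strongly downregulated.

-2.928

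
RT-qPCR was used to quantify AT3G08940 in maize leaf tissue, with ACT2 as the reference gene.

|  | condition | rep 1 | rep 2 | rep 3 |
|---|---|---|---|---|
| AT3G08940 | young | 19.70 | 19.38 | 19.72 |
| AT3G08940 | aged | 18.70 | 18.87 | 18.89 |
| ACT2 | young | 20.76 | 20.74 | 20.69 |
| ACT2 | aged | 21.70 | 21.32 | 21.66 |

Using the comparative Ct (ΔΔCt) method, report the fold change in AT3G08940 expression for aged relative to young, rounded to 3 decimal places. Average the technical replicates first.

Mean Ct: AT3G08940 young 19.600; AT3G08940 aged 18.820; ACT2 young 20.730; ACT2 aged 21.560
ΔCt(young) = 19.600 − 20.730 = -1.130
ΔCt(aged) = 18.820 − 21.560 = -2.740
ΔΔCt = -2.740 − (-1.130) = -1.610
Fold change = 2^(−(-1.610)) = 2^1.610 = 3.0525

3.053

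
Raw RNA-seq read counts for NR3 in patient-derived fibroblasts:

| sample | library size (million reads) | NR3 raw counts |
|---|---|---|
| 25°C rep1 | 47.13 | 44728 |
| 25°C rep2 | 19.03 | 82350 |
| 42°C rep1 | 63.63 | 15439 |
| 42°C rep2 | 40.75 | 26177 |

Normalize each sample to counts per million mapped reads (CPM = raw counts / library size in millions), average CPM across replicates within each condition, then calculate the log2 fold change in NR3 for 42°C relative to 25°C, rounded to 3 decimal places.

-2.576

CPM(25°C rep1) = 44728 / 47.13 = 949.0346
CPM(25°C rep2) = 82350 / 19.03 = 4327.3778
CPM(42°C rep1) = 15439 / 63.63 = 242.6371
CPM(42°C rep2) = 26177 / 40.75 = 642.3804
mean CPM(25°C) = 2638.2062; mean CPM(42°C) = 442.5087
Fold change = 442.5087 / 2638.2062 = 0.16773
log2(0.16773) = -2.5758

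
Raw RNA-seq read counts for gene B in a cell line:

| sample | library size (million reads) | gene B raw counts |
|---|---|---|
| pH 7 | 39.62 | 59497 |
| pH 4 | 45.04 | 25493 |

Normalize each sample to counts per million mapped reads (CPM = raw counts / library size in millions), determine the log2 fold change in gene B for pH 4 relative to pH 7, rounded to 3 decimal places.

CPM(pH 7) = 59497 / 39.62 = 1501.6911
CPM(pH 4) = 25493 / 45.04 = 566.0080
Fold change = 566.0080 / 1501.6911 = 0.37691
log2(0.37691) = -1.4077

-1.408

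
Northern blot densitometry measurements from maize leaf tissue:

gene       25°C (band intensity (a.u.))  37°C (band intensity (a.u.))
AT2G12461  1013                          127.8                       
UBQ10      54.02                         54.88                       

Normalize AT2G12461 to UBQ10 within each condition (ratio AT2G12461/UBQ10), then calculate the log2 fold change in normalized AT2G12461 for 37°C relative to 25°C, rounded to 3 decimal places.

-3.009

AT2G12461/UBQ10 (25°C) = 1013 / 54.02 = 18.752
AT2G12461/UBQ10 (37°C) = 127.8 / 54.88 = 2.3287
Fold change = 2.3287 / 18.752 = 0.1242
log2(0.1242) = -3.0095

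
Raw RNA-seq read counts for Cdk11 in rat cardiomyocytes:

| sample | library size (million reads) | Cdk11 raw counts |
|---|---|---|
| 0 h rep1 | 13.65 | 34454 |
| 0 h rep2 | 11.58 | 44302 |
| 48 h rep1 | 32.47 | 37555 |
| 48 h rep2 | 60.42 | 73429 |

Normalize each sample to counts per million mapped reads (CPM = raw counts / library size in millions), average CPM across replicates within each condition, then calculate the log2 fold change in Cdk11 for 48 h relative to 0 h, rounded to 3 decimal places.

-1.421

CPM(0 h rep1) = 34454 / 13.65 = 2524.1026
CPM(0 h rep2) = 44302 / 11.58 = 3825.7340
CPM(48 h rep1) = 37555 / 32.47 = 1156.6061
CPM(48 h rep2) = 73429 / 60.42 = 1215.3095
mean CPM(0 h) = 3174.9183; mean CPM(48 h) = 1185.9578
Fold change = 1185.9578 / 3174.9183 = 0.37354
log2(0.37354) = -1.4207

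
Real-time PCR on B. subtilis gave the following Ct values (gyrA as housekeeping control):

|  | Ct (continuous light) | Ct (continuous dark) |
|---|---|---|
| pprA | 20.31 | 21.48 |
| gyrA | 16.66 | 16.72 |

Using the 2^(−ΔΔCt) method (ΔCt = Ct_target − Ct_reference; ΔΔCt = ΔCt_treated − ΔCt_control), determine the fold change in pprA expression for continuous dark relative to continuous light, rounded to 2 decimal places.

0.46

ΔCt(continuous light) = 20.310 − 16.660 = 3.650
ΔCt(continuous dark) = 21.480 − 16.720 = 4.760
ΔΔCt = 4.760 − 3.650 = 1.110
Fold change = 2^(−1.110) = 0.463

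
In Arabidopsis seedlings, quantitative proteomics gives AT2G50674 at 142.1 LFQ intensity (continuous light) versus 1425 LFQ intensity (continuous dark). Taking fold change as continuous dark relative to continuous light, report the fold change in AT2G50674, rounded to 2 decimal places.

Fold change = 1425 / 142.1 = 10.028
AT2G50674 is upregulated.

10.03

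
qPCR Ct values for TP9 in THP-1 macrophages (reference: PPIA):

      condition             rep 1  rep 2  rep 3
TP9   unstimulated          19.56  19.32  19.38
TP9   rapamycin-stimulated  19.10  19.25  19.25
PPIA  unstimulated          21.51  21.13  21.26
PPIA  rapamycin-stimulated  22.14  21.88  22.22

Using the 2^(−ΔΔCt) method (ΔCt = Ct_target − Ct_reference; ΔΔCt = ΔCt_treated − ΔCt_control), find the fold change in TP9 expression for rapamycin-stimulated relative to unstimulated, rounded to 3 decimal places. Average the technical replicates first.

2.000

Mean Ct: TP9 unstimulated 19.420; TP9 rapamycin-stimulated 19.200; PPIA unstimulated 21.300; PPIA rapamycin-stimulated 22.080
ΔCt(unstimulated) = 19.420 − 21.300 = -1.880
ΔCt(rapamycin-stimulated) = 19.200 − 22.080 = -2.880
ΔΔCt = -2.880 − (-1.880) = -1.000
Fold change = 2^(−(-1.000)) = 2^1.000 = 2.0000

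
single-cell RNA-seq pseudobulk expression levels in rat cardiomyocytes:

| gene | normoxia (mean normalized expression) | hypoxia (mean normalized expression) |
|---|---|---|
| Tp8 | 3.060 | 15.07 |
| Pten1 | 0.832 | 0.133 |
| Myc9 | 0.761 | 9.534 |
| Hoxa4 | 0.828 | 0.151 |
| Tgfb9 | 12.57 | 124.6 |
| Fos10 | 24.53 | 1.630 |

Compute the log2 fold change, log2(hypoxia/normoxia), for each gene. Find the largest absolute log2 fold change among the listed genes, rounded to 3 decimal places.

3.912

log2(15.07/3.060) = 2.300  (Tp8)
log2(0.133/0.832) = -2.645  (Pten1)
log2(9.534/0.761) = 3.647  (Myc9)
log2(0.151/0.828) = -2.455  (Hoxa4)
log2(124.6/12.57) = 3.309  (Tgfb9)
log2(1.630/24.53) = -3.912  (Fos10)
The largest magnitude belongs to Fos10.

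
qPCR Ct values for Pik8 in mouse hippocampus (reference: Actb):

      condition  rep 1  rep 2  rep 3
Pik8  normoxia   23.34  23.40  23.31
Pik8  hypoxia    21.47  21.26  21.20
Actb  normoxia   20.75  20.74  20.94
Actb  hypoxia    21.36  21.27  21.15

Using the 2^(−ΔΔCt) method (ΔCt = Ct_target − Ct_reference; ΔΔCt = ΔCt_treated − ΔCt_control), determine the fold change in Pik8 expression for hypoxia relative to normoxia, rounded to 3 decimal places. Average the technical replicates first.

Mean Ct: Pik8 normoxia 23.350; Pik8 hypoxia 21.310; Actb normoxia 20.810; Actb hypoxia 21.260
ΔCt(normoxia) = 23.350 − 20.810 = 2.540
ΔCt(hypoxia) = 21.310 − 21.260 = 0.050
ΔΔCt = 0.050 − 2.540 = -2.490
Fold change = 2^(−(-2.490)) = 2^2.490 = 5.6178

5.618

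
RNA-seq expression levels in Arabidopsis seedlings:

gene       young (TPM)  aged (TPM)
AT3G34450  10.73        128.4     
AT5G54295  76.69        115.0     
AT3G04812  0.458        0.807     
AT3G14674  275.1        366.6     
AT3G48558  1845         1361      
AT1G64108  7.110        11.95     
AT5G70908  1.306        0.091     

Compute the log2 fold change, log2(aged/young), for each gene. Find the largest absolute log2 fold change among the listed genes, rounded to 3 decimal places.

log2(128.4/10.73) = 3.581  (AT3G34450)
log2(115.0/76.69) = 0.585  (AT5G54295)
log2(0.807/0.458) = 0.817  (AT3G04812)
log2(366.6/275.1) = 0.414  (AT3G14674)
log2(1361/1845) = -0.439  (AT3G48558)
log2(11.95/7.110) = 0.749  (AT1G64108)
log2(0.091/1.306) = -3.843  (AT5G70908)
The largest magnitude belongs to AT5G70908.

3.843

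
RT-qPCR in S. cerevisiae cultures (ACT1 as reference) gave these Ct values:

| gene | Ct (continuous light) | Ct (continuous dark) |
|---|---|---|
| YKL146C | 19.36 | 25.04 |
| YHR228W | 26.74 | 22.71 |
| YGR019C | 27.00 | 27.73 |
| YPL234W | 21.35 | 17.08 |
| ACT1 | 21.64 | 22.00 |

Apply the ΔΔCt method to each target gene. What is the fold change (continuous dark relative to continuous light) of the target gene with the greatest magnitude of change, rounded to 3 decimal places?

0.025

YKL146C: ΔΔCt = (25.04−22.00) − (19.36−21.64) = 3.04 − (-2.28) = 5.32; fold change = 2^-5.32 = 0.025
YHR228W: ΔΔCt = (22.71−22.00) − (26.74−21.64) = 0.71 − 5.10 = -4.39; fold change = 2^4.39 = 20.966
YGR019C: ΔΔCt = (27.73−22.00) − (27.00−21.64) = 5.73 − 5.36 = 0.37; fold change = 2^-0.37 = 0.774
YPL234W: ΔΔCt = (17.08−22.00) − (21.35−21.64) = -4.92 − (-0.29) = -4.63; fold change = 2^4.63 = 24.761
YKL146C has the largest |ΔΔCt| = 5.32.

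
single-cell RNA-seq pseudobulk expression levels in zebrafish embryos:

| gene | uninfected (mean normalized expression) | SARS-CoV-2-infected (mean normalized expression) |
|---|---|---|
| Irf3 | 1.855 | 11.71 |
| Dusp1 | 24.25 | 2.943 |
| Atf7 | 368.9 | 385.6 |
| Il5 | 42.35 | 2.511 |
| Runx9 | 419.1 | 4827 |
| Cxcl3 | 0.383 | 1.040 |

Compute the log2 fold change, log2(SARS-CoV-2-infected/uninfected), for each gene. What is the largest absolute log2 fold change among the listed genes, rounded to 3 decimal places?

4.076

log2(11.71/1.855) = 2.658  (Irf3)
log2(2.943/24.25) = -3.043  (Dusp1)
log2(385.6/368.9) = 0.064  (Atf7)
log2(2.511/42.35) = -4.076  (Il5)
log2(4827/419.1) = 3.526  (Runx9)
log2(1.040/0.383) = 1.441  (Cxcl3)
The largest magnitude belongs to Il5.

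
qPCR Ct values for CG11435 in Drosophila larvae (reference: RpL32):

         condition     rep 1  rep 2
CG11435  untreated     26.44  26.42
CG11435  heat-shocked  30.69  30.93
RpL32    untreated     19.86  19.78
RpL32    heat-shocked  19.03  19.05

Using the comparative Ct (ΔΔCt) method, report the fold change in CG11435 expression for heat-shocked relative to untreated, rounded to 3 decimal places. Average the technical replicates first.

0.028

Mean Ct: CG11435 untreated 26.430; CG11435 heat-shocked 30.810; RpL32 untreated 19.820; RpL32 heat-shocked 19.040
ΔCt(untreated) = 26.430 − 19.820 = 6.610
ΔCt(heat-shocked) = 30.810 − 19.040 = 11.770
ΔΔCt = 11.770 − 6.610 = 5.160
Fold change = 2^(−5.160) = 0.0280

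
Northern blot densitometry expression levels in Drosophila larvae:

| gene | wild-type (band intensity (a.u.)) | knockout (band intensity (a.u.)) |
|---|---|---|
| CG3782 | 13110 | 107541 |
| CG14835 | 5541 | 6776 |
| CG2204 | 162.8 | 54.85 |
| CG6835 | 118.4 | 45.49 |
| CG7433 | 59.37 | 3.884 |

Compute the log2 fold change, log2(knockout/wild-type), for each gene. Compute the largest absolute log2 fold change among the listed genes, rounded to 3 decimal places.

3.934

log2(107541/13110) = 3.036  (CG3782)
log2(6776/5541) = 0.290  (CG14835)
log2(54.85/162.8) = -1.570  (CG2204)
log2(45.49/118.4) = -1.380  (CG6835)
log2(3.884/59.37) = -3.934  (CG7433)
The largest magnitude belongs to CG7433.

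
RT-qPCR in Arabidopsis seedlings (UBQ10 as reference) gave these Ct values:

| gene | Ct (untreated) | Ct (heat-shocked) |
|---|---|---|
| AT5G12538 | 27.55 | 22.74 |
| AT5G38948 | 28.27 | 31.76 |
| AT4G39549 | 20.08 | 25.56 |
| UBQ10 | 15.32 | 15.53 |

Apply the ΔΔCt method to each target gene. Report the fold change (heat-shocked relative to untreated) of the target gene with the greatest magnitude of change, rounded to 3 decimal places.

AT5G12538: ΔΔCt = (22.74−15.53) − (27.55−15.32) = 7.21 − 12.23 = -5.02; fold change = 2^5.02 = 32.447
AT5G38948: ΔΔCt = (31.76−15.53) − (28.27−15.32) = 16.23 − 12.95 = 3.28; fold change = 2^-3.28 = 0.103
AT4G39549: ΔΔCt = (25.56−15.53) − (20.08−15.32) = 10.03 − 4.76 = 5.27; fold change = 2^-5.27 = 0.026
AT4G39549 has the largest |ΔΔCt| = 5.27.

0.026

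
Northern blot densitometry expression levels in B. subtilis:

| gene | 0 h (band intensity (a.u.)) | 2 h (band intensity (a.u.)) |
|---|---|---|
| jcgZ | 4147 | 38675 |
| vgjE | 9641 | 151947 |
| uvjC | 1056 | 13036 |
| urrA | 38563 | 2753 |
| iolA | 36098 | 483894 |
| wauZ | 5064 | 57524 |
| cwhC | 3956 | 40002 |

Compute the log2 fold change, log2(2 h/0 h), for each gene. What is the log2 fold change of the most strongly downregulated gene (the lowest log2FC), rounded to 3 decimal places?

-3.808

log2(38675/4147) = 3.221  (jcgZ)
log2(151947/9641) = 3.978  (vgjE)
log2(13036/1056) = 3.626  (uvjC)
log2(2753/38563) = -3.808  (urrA)
log2(483894/36098) = 3.745  (iolA)
log2(57524/5064) = 3.506  (wauZ)
log2(40002/3956) = 3.338  (cwhC)
urrA is most strongly downregulated.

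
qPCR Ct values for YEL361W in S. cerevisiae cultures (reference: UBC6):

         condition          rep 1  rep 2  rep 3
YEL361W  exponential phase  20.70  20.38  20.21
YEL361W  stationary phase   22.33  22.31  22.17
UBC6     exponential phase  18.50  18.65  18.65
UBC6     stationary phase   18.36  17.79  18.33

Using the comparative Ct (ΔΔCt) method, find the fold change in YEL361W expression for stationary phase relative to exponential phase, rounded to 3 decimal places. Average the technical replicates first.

Mean Ct: YEL361W exponential phase 20.430; YEL361W stationary phase 22.270; UBC6 exponential phase 18.600; UBC6 stationary phase 18.160
ΔCt(exponential phase) = 20.430 − 18.600 = 1.830
ΔCt(stationary phase) = 22.270 − 18.160 = 4.110
ΔΔCt = 4.110 − 1.830 = 2.280
Fold change = 2^(−2.280) = 0.2059

0.206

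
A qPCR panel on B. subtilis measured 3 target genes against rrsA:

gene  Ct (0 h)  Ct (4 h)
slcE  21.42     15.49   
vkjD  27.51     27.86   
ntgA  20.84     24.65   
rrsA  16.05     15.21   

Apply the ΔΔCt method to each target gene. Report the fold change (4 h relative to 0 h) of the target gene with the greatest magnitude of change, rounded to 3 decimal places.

slcE: ΔΔCt = (15.49−15.21) − (21.42−16.05) = 0.28 − 5.37 = -5.09; fold change = 2^5.09 = 34.060
vkjD: ΔΔCt = (27.86−15.21) − (27.51−16.05) = 12.65 − 11.46 = 1.19; fold change = 2^-1.19 = 0.438
ntgA: ΔΔCt = (24.65−15.21) − (20.84−16.05) = 9.44 − 4.79 = 4.65; fold change = 2^-4.65 = 0.040
slcE has the largest |ΔΔCt| = 5.09.

34.060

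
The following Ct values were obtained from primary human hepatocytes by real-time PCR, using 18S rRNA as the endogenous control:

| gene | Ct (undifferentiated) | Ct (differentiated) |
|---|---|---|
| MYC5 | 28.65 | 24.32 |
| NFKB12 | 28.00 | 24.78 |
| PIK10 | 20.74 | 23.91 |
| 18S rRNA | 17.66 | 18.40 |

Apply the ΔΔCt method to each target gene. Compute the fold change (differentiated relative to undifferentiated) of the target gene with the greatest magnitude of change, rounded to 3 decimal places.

MYC5: ΔΔCt = (24.32−18.40) − (28.65−17.66) = 5.92 − 10.99 = -5.07; fold change = 2^5.07 = 33.591
NFKB12: ΔΔCt = (24.78−18.40) − (28.00−17.66) = 6.38 − 10.34 = -3.96; fold change = 2^3.96 = 15.562
PIK10: ΔΔCt = (23.91−18.40) − (20.74−17.66) = 5.51 − 3.08 = 2.43; fold change = 2^-2.43 = 0.186
MYC5 has the largest |ΔΔCt| = 5.07.

33.591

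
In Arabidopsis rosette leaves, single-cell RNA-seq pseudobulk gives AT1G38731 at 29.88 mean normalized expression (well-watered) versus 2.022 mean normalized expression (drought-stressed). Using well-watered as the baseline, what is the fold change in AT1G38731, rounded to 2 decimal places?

Fold change = 2.022 / 29.88 = 0.068
AT1G38731 is downregulated.

0.07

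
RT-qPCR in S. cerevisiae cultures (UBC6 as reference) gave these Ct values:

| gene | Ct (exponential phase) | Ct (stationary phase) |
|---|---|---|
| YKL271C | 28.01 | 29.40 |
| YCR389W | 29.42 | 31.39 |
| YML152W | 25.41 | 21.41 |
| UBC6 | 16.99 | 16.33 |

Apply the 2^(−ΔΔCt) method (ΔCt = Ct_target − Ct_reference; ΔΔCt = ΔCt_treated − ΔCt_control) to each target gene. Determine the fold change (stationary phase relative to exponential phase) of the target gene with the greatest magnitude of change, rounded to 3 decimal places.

YKL271C: ΔΔCt = (29.40−16.33) − (28.01−16.99) = 13.07 − 11.02 = 2.05; fold change = 2^-2.05 = 0.241
YCR389W: ΔΔCt = (31.39−16.33) − (29.42−16.99) = 15.06 − 12.43 = 2.63; fold change = 2^-2.63 = 0.162
YML152W: ΔΔCt = (21.41−16.33) − (25.41−16.99) = 5.08 − 8.42 = -3.34; fold change = 2^3.34 = 10.126
YML152W has the largest |ΔΔCt| = 3.34.

10.126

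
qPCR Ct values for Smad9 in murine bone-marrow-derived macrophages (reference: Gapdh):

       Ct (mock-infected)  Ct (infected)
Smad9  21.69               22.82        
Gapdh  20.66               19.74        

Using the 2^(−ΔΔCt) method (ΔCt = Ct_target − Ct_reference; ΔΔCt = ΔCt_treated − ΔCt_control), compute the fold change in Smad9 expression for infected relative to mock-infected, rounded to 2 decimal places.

ΔCt(mock-infected) = 21.690 − 20.660 = 1.030
ΔCt(infected) = 22.820 − 19.740 = 3.080
ΔΔCt = 3.080 − 1.030 = 2.050
Fold change = 2^(−2.050) = 0.241

0.24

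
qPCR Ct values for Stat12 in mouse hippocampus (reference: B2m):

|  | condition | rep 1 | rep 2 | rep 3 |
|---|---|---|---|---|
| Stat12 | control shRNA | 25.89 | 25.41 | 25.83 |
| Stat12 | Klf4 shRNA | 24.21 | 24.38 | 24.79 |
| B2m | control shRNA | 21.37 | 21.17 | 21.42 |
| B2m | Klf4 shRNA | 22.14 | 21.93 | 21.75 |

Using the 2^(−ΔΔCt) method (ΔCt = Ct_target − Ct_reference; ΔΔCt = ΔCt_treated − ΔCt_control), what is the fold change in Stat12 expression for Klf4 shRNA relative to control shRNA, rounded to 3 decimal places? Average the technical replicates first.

Mean Ct: Stat12 control shRNA 25.710; Stat12 Klf4 shRNA 24.460; B2m control shRNA 21.320; B2m Klf4 shRNA 21.940
ΔCt(control shRNA) = 25.710 − 21.320 = 4.390
ΔCt(Klf4 shRNA) = 24.460 − 21.940 = 2.520
ΔΔCt = 2.520 − 4.390 = -1.870
Fold change = 2^(−(-1.870)) = 2^1.870 = 3.6553

3.655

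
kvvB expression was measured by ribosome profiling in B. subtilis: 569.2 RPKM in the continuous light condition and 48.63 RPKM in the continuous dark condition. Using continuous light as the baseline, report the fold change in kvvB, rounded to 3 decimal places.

0.085

Fold change = 48.63 / 569.2 = 0.0854
kvvB is downregulated.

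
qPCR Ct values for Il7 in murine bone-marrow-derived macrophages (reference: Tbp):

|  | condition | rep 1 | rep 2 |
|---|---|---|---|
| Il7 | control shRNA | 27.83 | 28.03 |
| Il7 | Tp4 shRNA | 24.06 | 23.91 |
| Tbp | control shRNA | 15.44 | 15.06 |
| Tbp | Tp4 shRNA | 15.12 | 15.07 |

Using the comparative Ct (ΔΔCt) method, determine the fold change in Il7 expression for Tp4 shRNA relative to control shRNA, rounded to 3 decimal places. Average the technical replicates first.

Mean Ct: Il7 control shRNA 27.930; Il7 Tp4 shRNA 23.985; Tbp control shRNA 15.250; Tbp Tp4 shRNA 15.095
ΔCt(control shRNA) = 27.930 − 15.250 = 12.680
ΔCt(Tp4 shRNA) = 23.985 − 15.095 = 8.890
ΔΔCt = 8.890 − 12.680 = -3.790
Fold change = 2^(−(-3.790)) = 2^3.790 = 13.8326

13.833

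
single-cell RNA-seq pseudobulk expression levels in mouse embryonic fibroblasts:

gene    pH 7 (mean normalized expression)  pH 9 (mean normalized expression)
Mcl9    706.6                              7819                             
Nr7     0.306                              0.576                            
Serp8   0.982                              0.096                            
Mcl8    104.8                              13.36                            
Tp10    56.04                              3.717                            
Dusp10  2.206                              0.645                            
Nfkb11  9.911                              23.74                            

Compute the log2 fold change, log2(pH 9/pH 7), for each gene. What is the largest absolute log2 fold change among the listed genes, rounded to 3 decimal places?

log2(7819/706.6) = 3.468  (Mcl9)
log2(0.576/0.306) = 0.913  (Nr7)
log2(0.096/0.982) = -3.355  (Serp8)
log2(13.36/104.8) = -2.972  (Mcl8)
log2(3.717/56.04) = -3.914  (Tp10)
log2(0.645/2.206) = -1.774  (Dusp10)
log2(23.74/9.911) = 1.260  (Nfkb11)
The largest magnitude belongs to Tp10.

3.914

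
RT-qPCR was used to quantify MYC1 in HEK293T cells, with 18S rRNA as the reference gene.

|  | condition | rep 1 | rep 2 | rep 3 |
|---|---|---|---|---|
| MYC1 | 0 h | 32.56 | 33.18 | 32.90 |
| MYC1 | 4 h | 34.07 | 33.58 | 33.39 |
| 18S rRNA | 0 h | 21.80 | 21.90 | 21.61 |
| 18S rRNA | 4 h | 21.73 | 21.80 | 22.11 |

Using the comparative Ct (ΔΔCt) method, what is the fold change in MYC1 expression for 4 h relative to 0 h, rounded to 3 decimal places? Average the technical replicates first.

Mean Ct: MYC1 0 h 32.880; MYC1 4 h 33.680; 18S rRNA 0 h 21.770; 18S rRNA 4 h 21.880
ΔCt(0 h) = 32.880 − 21.770 = 11.110
ΔCt(4 h) = 33.680 − 21.880 = 11.800
ΔΔCt = 11.800 − 11.110 = 0.690
Fold change = 2^(−0.690) = 0.6199

0.620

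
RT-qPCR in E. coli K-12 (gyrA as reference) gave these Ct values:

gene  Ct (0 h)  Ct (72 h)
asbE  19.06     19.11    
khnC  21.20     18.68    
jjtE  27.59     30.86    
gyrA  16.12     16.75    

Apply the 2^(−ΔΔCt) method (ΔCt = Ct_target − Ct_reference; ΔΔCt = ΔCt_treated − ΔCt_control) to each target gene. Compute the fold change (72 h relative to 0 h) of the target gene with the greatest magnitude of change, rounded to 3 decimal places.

asbE: ΔΔCt = (19.11−16.75) − (19.06−16.12) = 2.36 − 2.94 = -0.58; fold change = 2^0.58 = 1.495
khnC: ΔΔCt = (18.68−16.75) − (21.20−16.12) = 1.93 − 5.08 = -3.15; fold change = 2^3.15 = 8.877
jjtE: ΔΔCt = (30.86−16.75) − (27.59−16.12) = 14.11 − 11.47 = 2.64; fold change = 2^-2.64 = 0.160
khnC has the largest |ΔΔCt| = 3.15.

8.877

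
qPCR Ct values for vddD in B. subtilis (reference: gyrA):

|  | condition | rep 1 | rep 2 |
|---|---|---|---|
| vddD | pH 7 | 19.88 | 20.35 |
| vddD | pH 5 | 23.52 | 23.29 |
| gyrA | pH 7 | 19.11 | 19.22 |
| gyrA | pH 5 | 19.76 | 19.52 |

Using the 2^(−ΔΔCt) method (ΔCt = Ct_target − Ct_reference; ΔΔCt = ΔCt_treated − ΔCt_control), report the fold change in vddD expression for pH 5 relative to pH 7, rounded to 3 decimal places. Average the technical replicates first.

Mean Ct: vddD pH 7 20.115; vddD pH 5 23.405; gyrA pH 7 19.165; gyrA pH 5 19.640
ΔCt(pH 7) = 20.115 − 19.165 = 0.950
ΔCt(pH 5) = 23.405 − 19.640 = 3.765
ΔΔCt = 3.765 − 0.950 = 2.815
Fold change = 2^(−2.815) = 0.1421

0.142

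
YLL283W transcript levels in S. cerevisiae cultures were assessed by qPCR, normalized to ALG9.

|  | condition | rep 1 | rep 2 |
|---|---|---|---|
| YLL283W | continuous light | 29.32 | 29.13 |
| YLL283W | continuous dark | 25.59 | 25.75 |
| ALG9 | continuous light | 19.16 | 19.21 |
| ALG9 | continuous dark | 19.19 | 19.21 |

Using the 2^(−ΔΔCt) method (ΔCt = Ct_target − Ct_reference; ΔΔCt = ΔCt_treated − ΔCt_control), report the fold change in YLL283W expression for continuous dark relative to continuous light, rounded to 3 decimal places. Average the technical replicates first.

11.876

Mean Ct: YLL283W continuous light 29.225; YLL283W continuous dark 25.670; ALG9 continuous light 19.185; ALG9 continuous dark 19.200
ΔCt(continuous light) = 29.225 − 19.185 = 10.040
ΔCt(continuous dark) = 25.670 − 19.200 = 6.470
ΔΔCt = 6.470 − 10.040 = -3.570
Fold change = 2^(−(-3.570)) = 2^3.570 = 11.8762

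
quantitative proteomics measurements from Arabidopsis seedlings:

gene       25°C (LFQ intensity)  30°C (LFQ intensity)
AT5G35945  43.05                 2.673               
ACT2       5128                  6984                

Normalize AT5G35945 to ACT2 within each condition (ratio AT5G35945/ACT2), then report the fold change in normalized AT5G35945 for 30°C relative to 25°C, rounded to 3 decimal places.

AT5G35945/ACT2 (25°C) = 43.05 / 5128 = 0.0083951
AT5G35945/ACT2 (30°C) = 2.673 / 6984 = 0.00038273
Fold change = 0.00038273 / 0.0083951 = 0.0456

0.046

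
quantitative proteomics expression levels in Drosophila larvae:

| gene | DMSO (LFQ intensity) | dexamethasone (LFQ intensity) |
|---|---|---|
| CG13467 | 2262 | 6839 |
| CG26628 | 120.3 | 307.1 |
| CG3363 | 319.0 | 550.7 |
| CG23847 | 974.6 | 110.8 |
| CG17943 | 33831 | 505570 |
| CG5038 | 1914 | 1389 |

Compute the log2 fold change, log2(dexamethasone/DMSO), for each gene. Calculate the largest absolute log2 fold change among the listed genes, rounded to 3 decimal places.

3.901

log2(6839/2262) = 1.596  (CG13467)
log2(307.1/120.3) = 1.352  (CG26628)
log2(550.7/319.0) = 0.788  (CG3363)
log2(110.8/974.6) = -3.137  (CG23847)
log2(505570/33831) = 3.901  (CG17943)
log2(1389/1914) = -0.463  (CG5038)
The largest magnitude belongs to CG17943.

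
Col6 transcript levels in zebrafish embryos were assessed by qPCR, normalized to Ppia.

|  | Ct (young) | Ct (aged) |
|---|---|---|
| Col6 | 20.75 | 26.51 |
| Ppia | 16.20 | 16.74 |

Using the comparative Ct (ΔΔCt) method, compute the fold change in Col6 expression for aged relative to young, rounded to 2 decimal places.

0.03

ΔCt(young) = 20.750 − 16.200 = 4.550
ΔCt(aged) = 26.510 − 16.740 = 9.770
ΔΔCt = 9.770 − 4.550 = 5.220
Fold change = 2^(−5.220) = 0.027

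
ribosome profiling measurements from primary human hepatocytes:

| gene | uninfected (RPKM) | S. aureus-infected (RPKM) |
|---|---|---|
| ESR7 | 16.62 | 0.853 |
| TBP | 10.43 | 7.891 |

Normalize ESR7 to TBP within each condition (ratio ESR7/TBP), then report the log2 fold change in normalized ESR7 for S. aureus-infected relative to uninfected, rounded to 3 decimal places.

-3.882

ESR7/TBP (uninfected) = 16.62 / 10.43 = 1.5935
ESR7/TBP (S. aureus-infected) = 0.853 / 7.891 = 0.1081
Fold change = 0.1081 / 1.5935 = 0.0678
log2(0.0678) = -3.8818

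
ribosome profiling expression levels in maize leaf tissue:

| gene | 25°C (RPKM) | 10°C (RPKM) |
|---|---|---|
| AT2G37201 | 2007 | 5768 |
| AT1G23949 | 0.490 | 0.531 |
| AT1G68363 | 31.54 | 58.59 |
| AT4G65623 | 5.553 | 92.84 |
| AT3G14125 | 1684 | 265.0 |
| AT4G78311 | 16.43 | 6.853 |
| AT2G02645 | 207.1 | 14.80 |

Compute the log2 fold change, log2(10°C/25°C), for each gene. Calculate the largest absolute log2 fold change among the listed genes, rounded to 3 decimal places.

4.063

log2(5768/2007) = 1.523  (AT2G37201)
log2(0.531/0.490) = 0.116  (AT1G23949)
log2(58.59/31.54) = 0.893  (AT1G68363)
log2(92.84/5.553) = 4.063  (AT4G65623)
log2(265.0/1684) = -2.668  (AT3G14125)
log2(6.853/16.43) = -1.262  (AT4G78311)
log2(14.80/207.1) = -3.807  (AT2G02645)
The largest magnitude belongs to AT4G65623.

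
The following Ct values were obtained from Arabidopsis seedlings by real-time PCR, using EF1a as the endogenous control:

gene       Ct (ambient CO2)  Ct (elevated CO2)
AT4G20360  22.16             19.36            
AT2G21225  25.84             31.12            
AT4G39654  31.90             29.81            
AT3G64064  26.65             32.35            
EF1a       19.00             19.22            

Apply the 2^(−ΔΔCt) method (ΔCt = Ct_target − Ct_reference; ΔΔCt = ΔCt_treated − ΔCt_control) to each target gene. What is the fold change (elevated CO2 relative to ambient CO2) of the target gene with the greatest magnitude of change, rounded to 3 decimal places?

AT4G20360: ΔΔCt = (19.36−19.22) − (22.16−19.00) = 0.14 − 3.16 = -3.02; fold change = 2^3.02 = 8.112
AT2G21225: ΔΔCt = (31.12−19.22) − (25.84−19.00) = 11.90 − 6.84 = 5.06; fold change = 2^-5.06 = 0.030
AT4G39654: ΔΔCt = (29.81−19.22) − (31.90−19.00) = 10.59 − 12.90 = -2.31; fold change = 2^2.31 = 4.959
AT3G64064: ΔΔCt = (32.35−19.22) − (26.65−19.00) = 13.13 − 7.65 = 5.48; fold change = 2^-5.48 = 0.022
AT3G64064 has the largest |ΔΔCt| = 5.48.

0.022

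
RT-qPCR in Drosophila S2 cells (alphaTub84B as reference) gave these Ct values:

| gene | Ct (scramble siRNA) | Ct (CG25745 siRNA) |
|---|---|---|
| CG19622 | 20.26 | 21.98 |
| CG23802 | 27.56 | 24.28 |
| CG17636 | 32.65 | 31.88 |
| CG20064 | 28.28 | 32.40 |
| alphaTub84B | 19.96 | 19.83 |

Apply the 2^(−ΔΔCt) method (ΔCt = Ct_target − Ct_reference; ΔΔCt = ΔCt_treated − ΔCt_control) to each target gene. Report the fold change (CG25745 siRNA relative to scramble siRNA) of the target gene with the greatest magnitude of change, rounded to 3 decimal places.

0.053

CG19622: ΔΔCt = (21.98−19.83) − (20.26−19.96) = 2.15 − 0.30 = 1.85; fold change = 2^-1.85 = 0.277
CG23802: ΔΔCt = (24.28−19.83) − (27.56−19.96) = 4.45 − 7.60 = -3.15; fold change = 2^3.15 = 8.877
CG17636: ΔΔCt = (31.88−19.83) − (32.65−19.96) = 12.05 − 12.69 = -0.64; fold change = 2^0.64 = 1.558
CG20064: ΔΔCt = (32.40−19.83) − (28.28−19.96) = 12.57 − 8.32 = 4.25; fold change = 2^-4.25 = 0.053
CG20064 has the largest |ΔΔCt| = 4.25.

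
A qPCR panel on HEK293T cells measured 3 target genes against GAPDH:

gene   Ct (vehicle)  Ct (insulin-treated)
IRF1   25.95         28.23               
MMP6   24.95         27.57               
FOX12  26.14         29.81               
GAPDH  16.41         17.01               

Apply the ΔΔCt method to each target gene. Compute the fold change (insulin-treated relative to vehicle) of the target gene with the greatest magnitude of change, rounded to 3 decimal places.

IRF1: ΔΔCt = (28.23−17.01) − (25.95−16.41) = 11.22 − 9.54 = 1.68; fold change = 2^-1.68 = 0.312
MMP6: ΔΔCt = (27.57−17.01) − (24.95−16.41) = 10.56 − 8.54 = 2.02; fold change = 2^-2.02 = 0.247
FOX12: ΔΔCt = (29.81−17.01) − (26.14−16.41) = 12.80 − 9.73 = 3.07; fold change = 2^-3.07 = 0.119
FOX12 has the largest |ΔΔCt| = 3.07.

0.119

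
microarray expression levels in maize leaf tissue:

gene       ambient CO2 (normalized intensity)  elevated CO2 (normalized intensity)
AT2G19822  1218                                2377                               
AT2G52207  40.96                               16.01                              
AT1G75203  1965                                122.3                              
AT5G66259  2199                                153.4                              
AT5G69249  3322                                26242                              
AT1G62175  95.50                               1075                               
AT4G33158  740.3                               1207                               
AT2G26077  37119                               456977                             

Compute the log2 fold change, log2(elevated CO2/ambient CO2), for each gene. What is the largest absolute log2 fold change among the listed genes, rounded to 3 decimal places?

4.006

log2(2377/1218) = 0.965  (AT2G19822)
log2(16.01/40.96) = -1.355  (AT2G52207)
log2(122.3/1965) = -4.006  (AT1G75203)
log2(153.4/2199) = -3.841  (AT5G66259)
log2(26242/3322) = 2.982  (AT5G69249)
log2(1075/95.50) = 3.493  (AT1G62175)
log2(1207/740.3) = 0.705  (AT4G33158)
log2(456977/37119) = 3.622  (AT2G26077)
The largest magnitude belongs to AT1G75203.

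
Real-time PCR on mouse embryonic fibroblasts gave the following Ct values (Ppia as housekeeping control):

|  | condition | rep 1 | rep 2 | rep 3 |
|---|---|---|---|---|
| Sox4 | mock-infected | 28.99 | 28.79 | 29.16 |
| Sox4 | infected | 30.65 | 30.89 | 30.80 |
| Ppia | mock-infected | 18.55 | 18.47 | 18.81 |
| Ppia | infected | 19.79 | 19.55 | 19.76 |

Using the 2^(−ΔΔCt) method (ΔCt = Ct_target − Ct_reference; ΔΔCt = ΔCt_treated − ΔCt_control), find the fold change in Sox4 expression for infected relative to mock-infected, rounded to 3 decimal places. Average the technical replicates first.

Mean Ct: Sox4 mock-infected 28.980; Sox4 infected 30.780; Ppia mock-infected 18.610; Ppia infected 19.700
ΔCt(mock-infected) = 28.980 − 18.610 = 10.370
ΔCt(infected) = 30.780 − 19.700 = 11.080
ΔΔCt = 11.080 − 10.370 = 0.710
Fold change = 2^(−0.710) = 0.6113

0.611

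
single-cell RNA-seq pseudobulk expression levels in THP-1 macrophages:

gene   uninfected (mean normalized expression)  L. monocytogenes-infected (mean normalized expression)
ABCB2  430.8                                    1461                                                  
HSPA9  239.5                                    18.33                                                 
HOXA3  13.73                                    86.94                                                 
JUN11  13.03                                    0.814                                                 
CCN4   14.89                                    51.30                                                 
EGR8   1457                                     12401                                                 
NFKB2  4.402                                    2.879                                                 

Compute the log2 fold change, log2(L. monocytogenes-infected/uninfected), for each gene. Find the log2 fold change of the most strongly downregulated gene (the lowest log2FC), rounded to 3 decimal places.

log2(1461/430.8) = 1.762  (ABCB2)
log2(18.33/239.5) = -3.708  (HSPA9)
log2(86.94/13.73) = 2.663  (HOXA3)
log2(0.814/13.03) = -4.001  (JUN11)
log2(51.30/14.89) = 1.785  (CCN4)
log2(12401/1457) = 3.089  (EGR8)
log2(2.879/4.402) = -0.613  (NFKB2)
JUN11 is most strongly downregulated.

-4.001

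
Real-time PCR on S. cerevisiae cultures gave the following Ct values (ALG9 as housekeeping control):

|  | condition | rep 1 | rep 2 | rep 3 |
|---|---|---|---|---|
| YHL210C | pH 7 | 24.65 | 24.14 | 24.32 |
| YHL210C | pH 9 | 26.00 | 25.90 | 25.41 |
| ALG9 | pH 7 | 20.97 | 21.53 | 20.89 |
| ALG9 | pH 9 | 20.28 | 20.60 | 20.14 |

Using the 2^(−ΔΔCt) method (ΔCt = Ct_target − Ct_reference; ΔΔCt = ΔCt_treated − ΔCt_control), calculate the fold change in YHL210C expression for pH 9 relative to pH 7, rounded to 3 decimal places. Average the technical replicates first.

0.219

Mean Ct: YHL210C pH 7 24.370; YHL210C pH 9 25.770; ALG9 pH 7 21.130; ALG9 pH 9 20.340
ΔCt(pH 7) = 24.370 − 21.130 = 3.240
ΔCt(pH 9) = 25.770 − 20.340 = 5.430
ΔΔCt = 5.430 − 3.240 = 2.190
Fold change = 2^(−2.190) = 0.2192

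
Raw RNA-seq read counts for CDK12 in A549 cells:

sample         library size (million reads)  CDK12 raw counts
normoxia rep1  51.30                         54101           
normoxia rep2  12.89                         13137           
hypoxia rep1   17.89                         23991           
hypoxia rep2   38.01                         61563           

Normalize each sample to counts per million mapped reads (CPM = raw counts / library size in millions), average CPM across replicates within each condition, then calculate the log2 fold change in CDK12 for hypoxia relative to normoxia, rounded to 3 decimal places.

CPM(normoxia rep1) = 54101 / 51.30 = 1054.6004
CPM(normoxia rep2) = 13137 / 12.89 = 1019.1621
CPM(hypoxia rep1) = 23991 / 17.89 = 1341.0285
CPM(hypoxia rep2) = 61563 / 38.01 = 1619.6527
mean CPM(normoxia) = 1036.8813; mean CPM(hypoxia) = 1480.3406
Fold change = 1480.3406 / 1036.8813 = 1.42769
log2(1.42769) = 0.5137

0.514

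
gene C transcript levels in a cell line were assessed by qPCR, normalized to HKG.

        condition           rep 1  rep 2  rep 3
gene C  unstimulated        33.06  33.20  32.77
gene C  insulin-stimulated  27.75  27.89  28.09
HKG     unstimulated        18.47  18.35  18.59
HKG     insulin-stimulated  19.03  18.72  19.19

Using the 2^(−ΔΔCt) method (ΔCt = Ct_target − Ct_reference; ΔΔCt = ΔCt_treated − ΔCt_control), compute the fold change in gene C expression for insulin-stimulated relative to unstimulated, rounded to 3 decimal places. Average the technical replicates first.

Mean Ct: gene C unstimulated 33.010; gene C insulin-stimulated 27.910; HKG unstimulated 18.470; HKG insulin-stimulated 18.980
ΔCt(unstimulated) = 33.010 − 18.470 = 14.540
ΔCt(insulin-stimulated) = 27.910 − 18.980 = 8.930
ΔΔCt = 8.930 − 14.540 = -5.610
Fold change = 2^(−(-5.610)) = 2^5.610 = 48.8403

48.840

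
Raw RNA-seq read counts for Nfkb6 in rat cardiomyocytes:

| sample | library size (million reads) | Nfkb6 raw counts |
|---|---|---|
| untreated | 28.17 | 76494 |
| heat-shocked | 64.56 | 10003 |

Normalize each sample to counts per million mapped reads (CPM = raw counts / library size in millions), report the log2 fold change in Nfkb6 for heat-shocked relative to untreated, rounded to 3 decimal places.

CPM(untreated) = 76494 / 28.17 = 2715.4420
CPM(heat-shocked) = 10003 / 64.56 = 154.9411
Fold change = 154.9411 / 2715.4420 = 0.05706
log2(0.05706) = -4.1314

-4.131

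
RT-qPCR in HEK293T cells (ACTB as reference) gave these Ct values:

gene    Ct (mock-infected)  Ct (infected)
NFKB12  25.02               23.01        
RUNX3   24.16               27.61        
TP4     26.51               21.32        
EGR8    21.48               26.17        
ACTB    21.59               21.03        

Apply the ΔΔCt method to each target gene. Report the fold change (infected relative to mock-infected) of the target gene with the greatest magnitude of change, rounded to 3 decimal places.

NFKB12: ΔΔCt = (23.01−21.03) − (25.02−21.59) = 1.98 − 3.43 = -1.45; fold change = 2^1.45 = 2.732
RUNX3: ΔΔCt = (27.61−21.03) − (24.16−21.59) = 6.58 − 2.57 = 4.01; fold change = 2^-4.01 = 0.062
TP4: ΔΔCt = (21.32−21.03) − (26.51−21.59) = 0.29 − 4.92 = -4.63; fold change = 2^4.63 = 24.761
EGR8: ΔΔCt = (26.17−21.03) − (21.48−21.59) = 5.14 − (-0.11) = 5.25; fold change = 2^-5.25 = 0.026
EGR8 has the largest |ΔΔCt| = 5.25.

0.026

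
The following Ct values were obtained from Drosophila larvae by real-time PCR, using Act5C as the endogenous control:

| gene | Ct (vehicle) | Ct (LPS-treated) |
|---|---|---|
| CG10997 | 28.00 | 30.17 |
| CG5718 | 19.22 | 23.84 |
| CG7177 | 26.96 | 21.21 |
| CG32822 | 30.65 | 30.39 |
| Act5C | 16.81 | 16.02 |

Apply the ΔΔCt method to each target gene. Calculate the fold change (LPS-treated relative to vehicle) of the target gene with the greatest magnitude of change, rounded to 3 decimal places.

0.024

CG10997: ΔΔCt = (30.17−16.02) − (28.00−16.81) = 14.15 − 11.19 = 2.96; fold change = 2^-2.96 = 0.129
CG5718: ΔΔCt = (23.84−16.02) − (19.22−16.81) = 7.82 − 2.41 = 5.41; fold change = 2^-5.41 = 0.024
CG7177: ΔΔCt = (21.21−16.02) − (26.96−16.81) = 5.19 − 10.15 = -4.96; fold change = 2^4.96 = 31.125
CG32822: ΔΔCt = (30.39−16.02) − (30.65−16.81) = 14.37 − 13.84 = 0.53; fold change = 2^-0.53 = 0.693
CG5718 has the largest |ΔΔCt| = 5.41.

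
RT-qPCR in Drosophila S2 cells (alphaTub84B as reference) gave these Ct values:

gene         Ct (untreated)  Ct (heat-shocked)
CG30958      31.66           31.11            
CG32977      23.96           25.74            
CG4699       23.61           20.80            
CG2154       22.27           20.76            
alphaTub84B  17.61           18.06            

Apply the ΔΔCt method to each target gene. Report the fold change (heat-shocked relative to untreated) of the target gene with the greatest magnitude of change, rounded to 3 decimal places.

CG30958: ΔΔCt = (31.11−18.06) − (31.66−17.61) = 13.05 − 14.05 = -1.00; fold change = 2^1.00 = 2.000
CG32977: ΔΔCt = (25.74−18.06) − (23.96−17.61) = 7.68 − 6.35 = 1.33; fold change = 2^-1.33 = 0.398
CG4699: ΔΔCt = (20.80−18.06) − (23.61−17.61) = 2.74 − 6.00 = -3.26; fold change = 2^3.26 = 9.580
CG2154: ΔΔCt = (20.76−18.06) − (22.27−17.61) = 2.70 − 4.66 = -1.96; fold change = 2^1.96 = 3.891
CG4699 has the largest |ΔΔCt| = 3.26.

9.580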